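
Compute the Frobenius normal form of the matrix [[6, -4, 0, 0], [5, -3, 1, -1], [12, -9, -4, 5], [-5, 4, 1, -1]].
The invariant factors of A (the non-unit diagonal entries of the Smith normal form of xI - A over ℚ[x]) are (x + 2)(x^3 - x + 1), each dividing the next. The characteristic polynomial is their product, (x + 2)(x^3 - x + 1).

The rational canonical form is the block-diagonal matrix of companion matrices C(f_i):
R = [[0, 0, 0, -2], [1, 0, 0, 1], [0, 1, 0, 1], [0, 0, 1, -2]].

Note the characteristic polynomial does not split into linear factors over ℚ, so A has no Jordan form over ℚ; the rational canonical form exists over any field.

R = [[0, 0, 0, -2], [1, 0, 0, 1], [0, 1, 0, 1], [0, 0, 1, -2]]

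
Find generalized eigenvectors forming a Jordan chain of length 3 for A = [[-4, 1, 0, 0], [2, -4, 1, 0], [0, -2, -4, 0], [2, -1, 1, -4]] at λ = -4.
v_1 = [[1, 0, -1, -1]]^T, v_2 = [[0, 1, 0, 1]]^T, v_3 = [[1, 0, -2, -1]]^T

We seek v_1 ∈ ker((A + 4I)^3) \ ker((A + 4I)^2), then set v_{i+1} = (A + 4I) v_i.

One such chain is v_1 = [[1, 0, -1, -1]]^T, v_2 = [[0, 1, 0, 1]]^T, v_3 = [[1, 0, -2, -1]]^T. Check: (A + 4I) v_3 = [[0, 0, 0, 0]]^T = 0.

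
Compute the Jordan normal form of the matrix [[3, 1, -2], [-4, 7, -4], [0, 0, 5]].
The characteristic polynomial is det(xI - A) = (x - 5)^3, so the eigenvalues are 5 (algebraic multiplicity 3).

For λ = 5: rank(A - 5I) = 1, rank((A - 5I)^2) = 0. The eigenspace has dimension 3 - 1 = 2, so there are 2 Jordan blocks; the rank sequence gives block sizes [2, 1].

Assembling the blocks gives the Jordan form J above.

J = [[5, 1, 0], [0, 5, 0], [0, 0, 5]]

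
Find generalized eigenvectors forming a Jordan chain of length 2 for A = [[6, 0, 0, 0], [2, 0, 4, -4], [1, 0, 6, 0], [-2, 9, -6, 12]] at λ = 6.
We seek v_1 ∈ ker((A - 6I)^2) \ ker(A - 6I), then set v_{i+1} = (A - 6I) v_i.

One such chain is v_1 = [[0, -1, -1, 1]]^T, v_2 = [[0, -2, 0, 3]]^T. Check: (A - 6I) v_2 = [[0, 0, 0, 0]]^T = 0.

v_1 = [[0, -1, -1, 1]]^T, v_2 = [[0, -2, 0, 3]]^T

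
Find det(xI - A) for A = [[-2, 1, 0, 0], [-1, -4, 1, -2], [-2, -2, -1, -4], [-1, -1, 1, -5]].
χ_A(x) = (x + 3)^4

xI - A = [[x + 2, -1, 0, 0], [1, x + 4, -1, 2], [2, 2, x + 1, 4], [1, 1, -1, x + 5]].

Expanding det(xI - A) along the first row:
det(xI - A) = + (x + 2)·det([[x + 4, -1, 2], [2, x + 1, 4], [1, -1, x + 5]]) - (-1)·det([[1, -1, 2], [2, x + 1, 4], [1, -1, x + 5]]) + (0)·det([[1, x + 4, 2], [2, 2, 4], [1, 1, x + 5]]) - (0)·det([[1, x + 4, -1], [2, 2, x + 1], [1, 1, -1]]).

Evaluating gives χ_A(x) = x^4 + 12x^3 + 54x^2 + 108x + 81 = (x + 3)^4.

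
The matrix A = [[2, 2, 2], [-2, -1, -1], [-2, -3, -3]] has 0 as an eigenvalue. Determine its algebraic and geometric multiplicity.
The characteristic polynomial is x^2(x + 2), so the factor x appears with exponent 2: the algebraic multiplicity is 2.

rank(A) = 2, so the eigenspace has dimension 3 - 2 = 1: the geometric multiplicity is 1.

Since 1 < 2, A is not diagonalizable.

algebraic multiplicity 2, geometric multiplicity 1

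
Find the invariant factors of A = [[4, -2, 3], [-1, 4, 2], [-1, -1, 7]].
(x - 5)^3

The Jordan structure of A has elementary divisors (x - 5)^3. Arranging the block sizes at each eigenvalue in decreasing order and taking row products gives the invariant factors.

Invariant factors (smallest first, each dividing the next): (x - 5)^3.

Check: the last factor (x - 5)^3 is the minimal polynomial, and the product (x - 5)^3 is the characteristic polynomial.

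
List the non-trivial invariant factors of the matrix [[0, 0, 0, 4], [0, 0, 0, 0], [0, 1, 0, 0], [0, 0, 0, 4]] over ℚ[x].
x, x^2(x - 4)

The Jordan structure of A has elementary divisors x^2, x, (x - 4). Arranging the block sizes at each eigenvalue in decreasing order and taking row products gives the invariant factors.

Invariant factors (smallest first, each dividing the next): x, x^2(x - 4).

Check: the last factor x^2(x - 4) is the minimal polynomial, and the product x^3(x - 4) is the characteristic polynomial.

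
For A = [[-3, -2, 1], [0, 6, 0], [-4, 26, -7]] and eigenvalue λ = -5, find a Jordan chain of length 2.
v_1 = [[-1, 0, 3]]^T, v_2 = [[1, 0, -2]]^T

We seek v_1 ∈ ker((A + 5I)^2) \ ker(A + 5I), then set v_{i+1} = (A + 5I) v_i.

One such chain is v_1 = [[-1, 0, 3]]^T, v_2 = [[1, 0, -2]]^T. Check: (A + 5I) v_2 = [[0, 0, 0]]^T = 0.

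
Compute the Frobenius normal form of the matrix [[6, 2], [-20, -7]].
The invariant factors of A (the non-unit diagonal entries of the Smith normal form of xI - A over ℚ[x]) are (x - 1)(x + 2), each dividing the next. The characteristic polynomial is their product, (x - 1)(x + 2).

The rational canonical form is the block-diagonal matrix of companion matrices C(f_i):
R = [[0, 2], [1, -1]].

R = [[0, 2], [1, -1]]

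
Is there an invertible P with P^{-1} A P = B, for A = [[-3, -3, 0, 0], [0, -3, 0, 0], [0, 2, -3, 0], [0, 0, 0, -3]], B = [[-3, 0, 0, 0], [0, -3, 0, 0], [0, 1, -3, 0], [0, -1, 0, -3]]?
Two matrices over a field are similar if and only if they have the same invariant factors.

Both A and B have characteristic polynomial (x + 3)^4 and minimal polynomial (x + 3)^2. Computing further, both have invariant factors x + 3, x + 3, (x + 3)^2. Hence A and B are similar.

Yes.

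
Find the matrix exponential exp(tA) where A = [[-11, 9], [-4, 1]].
e^{tA} = [[(1 - 6*t)*e^{-5*t}, 9*t*e^{-5*t}], [-4*t*e^{-5*t}, (6*t + 1)*e^{-5*t}]]

A has Jordan form J = [[-5, 1], [0, -5]] with A = PJP^{-1}, so e^{tA} = P e^{tJ} P^{-1}.

For a Jordan block J_k(λ), e^{tJ_k(λ)} = e^{λt} · (I + tN + t^2 N^2/2! + ... + t^{k-1} N^{k-1}/(k-1)!) where N is the nilpotent superdiagonal part.

Assembling the blocks and conjugating back gives the entries of e^{tA} as shown above.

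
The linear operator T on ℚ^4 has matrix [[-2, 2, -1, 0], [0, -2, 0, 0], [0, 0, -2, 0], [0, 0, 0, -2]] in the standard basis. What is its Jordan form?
The characteristic polynomial is det(xI - A) = (x + 2)^4, so the eigenvalues are -2 (algebraic multiplicity 4).

For λ = -2: rank(A + 2I) = 1, rank((A + 2I)^2) = 0. The eigenspace has dimension 4 - 1 = 3, so there are 3 Jordan blocks; the rank sequence gives block sizes [2, 1, 1].

Assembling the blocks gives the Jordan form J above.

J = [[-2, 1, 0, 0], [0, -2, 0, 0], [0, 0, -2, 0], [0, 0, 0, -2]]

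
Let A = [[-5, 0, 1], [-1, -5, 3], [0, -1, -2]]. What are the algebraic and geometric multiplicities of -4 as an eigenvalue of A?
The characteristic polynomial is (x + 4)^3, so the factor x + 4 appears with exponent 3: the algebraic multiplicity is 3.

rank(A + 4I) = 2, so the eigenspace has dimension 3 - 2 = 1: the geometric multiplicity is 1.

Since 1 < 3, A is not diagonalizable.

algebraic multiplicity 3, geometric multiplicity 1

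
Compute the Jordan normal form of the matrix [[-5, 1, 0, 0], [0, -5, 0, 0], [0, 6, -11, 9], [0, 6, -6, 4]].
J = [[-5, 1, 0, 0], [0, -5, 0, 0], [0, 0, -5, 0], [0, 0, 0, -2]]

The characteristic polynomial is det(xI - A) = (x + 2)(x + 5)^3, so the eigenvalues are -5 (algebraic multiplicity 3), -2 (algebraic multiplicity 1).

For λ = -5: rank(A + 5I) = 2, rank((A + 5I)^2) = 1. The eigenspace has dimension 4 - 2 = 2, so there are 2 Jordan blocks; the rank sequence gives block sizes [2, 1].

For λ = -2: algebraic multiplicity 1 gives one 1×1 block.

Assembling the blocks gives the Jordan form J above.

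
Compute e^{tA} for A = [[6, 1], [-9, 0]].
A has Jordan form J = [[3, 1], [0, 3]] with A = PJP^{-1}, so e^{tA} = P e^{tJ} P^{-1}.

For a Jordan block J_k(λ), e^{tJ_k(λ)} = e^{λt} · (I + tN + t^2 N^2/2! + ... + t^{k-1} N^{k-1}/(k-1)!) where N is the nilpotent superdiagonal part.

Assembling the blocks and conjugating back gives the entries of e^{tA} as shown above.

e^{tA} = [[(3*t + 1)*e^{3*t}, t*e^{3*t}], [-9*t*e^{3*t}, (1 - 3*t)*e^{3*t}]]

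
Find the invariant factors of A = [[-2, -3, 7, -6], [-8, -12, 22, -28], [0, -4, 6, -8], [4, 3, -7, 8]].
x - 2, (x - 2)(x + 2)^2

The Jordan structure of A has elementary divisors (x + 2)^2, (x - 2), (x - 2). Arranging the block sizes at each eigenvalue in decreasing order and taking row products gives the invariant factors.

Invariant factors (smallest first, each dividing the next): x - 2, (x - 2)(x + 2)^2.

Check: the last factor (x - 2)(x + 2)^2 is the minimal polynomial, and the product (x - 2)^2(x + 2)^2 is the characteristic polynomial.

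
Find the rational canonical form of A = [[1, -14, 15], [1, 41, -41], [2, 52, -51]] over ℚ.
The invariant factors of A (the non-unit diagonal entries of the Smith normal form of xI - A over ℚ[x]) are (x - 1)(x + 5)^2, each dividing the next. The characteristic polynomial is their product, (x - 1)(x + 5)^2.

The rational canonical form is the block-diagonal matrix of companion matrices C(f_i):
R = [[0, 0, 25], [1, 0, -15], [0, 1, -9]].

R = [[0, 0, 25], [1, 0, -15], [0, 1, -9]]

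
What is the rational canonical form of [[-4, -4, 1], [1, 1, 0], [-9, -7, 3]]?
The invariant factors of A (the non-unit diagonal entries of the Smith normal form of xI - A over ℚ[x]) are x^3 - 2, each dividing the next. The characteristic polynomial is their product, x^3 - 2.

The rational canonical form is the block-diagonal matrix of companion matrices C(f_i):
R = [[0, 0, 2], [1, 0, 0], [0, 1, 0]].

Note the characteristic polynomial does not split into linear factors over ℚ, so A has no Jordan form over ℚ; the rational canonical form exists over any field.

R = [[0, 0, 2], [1, 0, 0], [0, 1, 0]]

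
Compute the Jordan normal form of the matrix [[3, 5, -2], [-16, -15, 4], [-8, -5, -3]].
J = [[-5, 1, 0], [0, -5, 0], [0, 0, -5]]

The characteristic polynomial is det(xI - A) = (x + 5)^3, so the eigenvalues are -5 (algebraic multiplicity 3).

For λ = -5: rank(A + 5I) = 1, rank((A + 5I)^2) = 0. The eigenspace has dimension 3 - 1 = 2, so there are 2 Jordan blocks; the rank sequence gives block sizes [2, 1].

Assembling the blocks gives the Jordan form J above.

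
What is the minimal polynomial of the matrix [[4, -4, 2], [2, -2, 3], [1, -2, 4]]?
The characteristic polynomial factors as (x - 2)^3. The minimal polynomial is ∏(x - λ)^{k_λ} where k_λ is the size of the largest Jordan block at λ.

For λ = 2: rank(A - 2I) = 2, and the largest Jordan block has size 3 (the smallest k with rank((A - 2I)^k) = rank((A - 2I)^(k+1))).

So m_A(x) = (x - 2)^3.

m_A(x) = (x - 2)^3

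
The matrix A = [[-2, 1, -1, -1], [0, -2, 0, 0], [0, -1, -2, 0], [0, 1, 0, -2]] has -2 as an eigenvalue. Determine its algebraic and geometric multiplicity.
The characteristic polynomial is (x + 2)^4, so the factor x + 2 appears with exponent 4: the algebraic multiplicity is 4.

rank(A + 2I) = 2, so the eigenspace has dimension 4 - 2 = 2: the geometric multiplicity is 2.

Since 2 < 4, A is not diagonalizable.

algebraic multiplicity 4, geometric multiplicity 2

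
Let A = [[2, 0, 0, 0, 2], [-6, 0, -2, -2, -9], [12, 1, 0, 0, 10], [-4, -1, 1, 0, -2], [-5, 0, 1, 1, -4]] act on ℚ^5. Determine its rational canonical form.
The invariant factors of A (the non-unit diagonal entries of the Smith normal form of xI - A over ℚ[x]) are (x - 2)(x^2 + 2x - 1)^2, each dividing the next. The characteristic polynomial is their product, (x - 2)(x^2 + 2x - 1)^2.

The rational canonical form is the block-diagonal matrix of companion matrices C(f_i):
R = [[0, 0, 0, 0, 2], [1, 0, 0, 0, -9], [0, 1, 0, 0, 8], [0, 0, 1, 0, 6], [0, 0, 0, 1, -2]].

Note the characteristic polynomial does not split into linear factors over ℚ, so A has no Jordan form over ℚ; the rational canonical form exists over any field.

R = [[0, 0, 0, 0, 2], [1, 0, 0, 0, -9], [0, 1, 0, 0, 8], [0, 0, 1, 0, 6], [0, 0, 0, 1, -2]]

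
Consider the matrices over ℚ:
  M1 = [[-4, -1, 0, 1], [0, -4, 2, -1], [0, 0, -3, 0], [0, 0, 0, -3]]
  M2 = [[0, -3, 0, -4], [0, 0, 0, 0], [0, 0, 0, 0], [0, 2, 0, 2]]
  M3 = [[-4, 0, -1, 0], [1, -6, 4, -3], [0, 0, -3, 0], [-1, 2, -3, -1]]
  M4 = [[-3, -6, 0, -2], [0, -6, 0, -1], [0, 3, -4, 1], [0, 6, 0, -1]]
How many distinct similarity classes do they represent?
Characteristic polynomials: χ_{M1} = (x + 3)^2(x + 4)^2, χ_{M2} = x^3(x - 2), χ_{M3} = (x + 3)^2(x + 4)^2, χ_{M4} = (x + 3)^2(x + 4)^2.

{M1, M4}: invariant factors x + 3, (x + 3)(x + 4)^2.

{M2}: invariant factors x, x^2(x - 2).

{M3}: invariant factors (x + 3)(x + 4), (x + 3)(x + 4).

Matrices are similar if and only if their invariant-factor lists agree; the partition into similarity classes is {M1, M4}, {M2}, {M3}.

3 classes: {M1, M4}, {M2}, {M3}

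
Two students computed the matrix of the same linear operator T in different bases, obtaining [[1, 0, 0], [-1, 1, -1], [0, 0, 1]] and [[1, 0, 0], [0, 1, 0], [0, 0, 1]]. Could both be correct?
No.

Both have characteristic polynomial (x - 1)^3, but the minimal polynomial of A is (x - 1)^2 while the minimal polynomial of B is x - 1. The minimal polynomial is a similarity invariant, so A and B are not similar.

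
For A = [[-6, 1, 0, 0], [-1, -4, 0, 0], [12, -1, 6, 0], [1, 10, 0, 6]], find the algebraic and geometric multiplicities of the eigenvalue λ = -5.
algebraic multiplicity 2, geometric multiplicity 1

The characteristic polynomial is (x - 6)^2(x + 5)^2, so the factor x + 5 appears with exponent 2: the algebraic multiplicity is 2.

rank(A + 5I) = 3, so the eigenspace has dimension 4 - 3 = 1: the geometric multiplicity is 1.

Since 1 < 2, A is not diagonalizable.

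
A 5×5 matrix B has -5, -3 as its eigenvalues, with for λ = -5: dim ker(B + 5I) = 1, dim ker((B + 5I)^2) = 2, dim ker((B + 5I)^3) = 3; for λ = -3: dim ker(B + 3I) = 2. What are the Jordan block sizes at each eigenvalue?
λ = -5: successive nullity increments [1, 1, 1] count blocks of size ≥ k; block sizes are [3].
λ = -3: successive nullity increments [2] count blocks of size ≥ k; block sizes are [1, 1].

Jordan blocks: (-5, 3), (-3, 1), (-3, 1)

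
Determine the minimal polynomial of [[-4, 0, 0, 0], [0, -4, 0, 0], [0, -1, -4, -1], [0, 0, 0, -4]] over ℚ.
The characteristic polynomial factors as (x + 4)^4. The minimal polynomial is ∏(x - λ)^{k_λ} where k_λ is the size of the largest Jordan block at λ.

For λ = -4: rank(A + 4I) = 1, and the largest Jordan block has size 2 (the smallest k with rank((A + 4I)^k) = rank((A + 4I)^(k+1))).

So m_A(x) = (x + 4)^2.

m_A(x) = (x + 4)^2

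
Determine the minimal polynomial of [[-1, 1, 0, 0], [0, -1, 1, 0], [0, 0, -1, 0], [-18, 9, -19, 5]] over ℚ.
m_A(x) = (x - 5)(x + 1)^3

The characteristic polynomial factors as (x - 5)(x + 1)^3. The minimal polynomial is ∏(x - λ)^{k_λ} where k_λ is the size of the largest Jordan block at λ.

For λ = -1: rank(A + I) = 3, and the largest Jordan block has size 3 (the smallest k with rank((A + I)^k) = rank((A + I)^(k+1))).
For λ = 5: rank(A - 5I) = 3, and the largest Jordan block has size 1 (the smallest k with rank((A - 5I)^k) = rank((A - 5I)^(k+1))).

So m_A(x) = (x - 5)(x + 1)^3.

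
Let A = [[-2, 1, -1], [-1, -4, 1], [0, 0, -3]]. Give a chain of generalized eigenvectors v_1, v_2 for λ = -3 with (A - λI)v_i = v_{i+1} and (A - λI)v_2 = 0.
We seek v_1 ∈ ker((A + 3I)^2) \ ker(A + 3I), then set v_{i+1} = (A + 3I) v_i.

One such chain is v_1 = [[-4, 0, -3]]^T, v_2 = [[-1, 1, 0]]^T. Check: (A + 3I) v_2 = [[0, 0, 0]]^T = 0.

v_1 = [[-4, 0, -3]]^T, v_2 = [[-1, 1, 0]]^T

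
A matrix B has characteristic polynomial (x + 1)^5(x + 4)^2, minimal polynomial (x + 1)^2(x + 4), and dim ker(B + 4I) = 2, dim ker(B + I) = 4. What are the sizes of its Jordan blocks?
Jordan blocks: (-4, 1), (-4, 1), (-1, 2), (-1, 1), (-1, 1), (-1, 1)

λ = -4: algebraic multiplicity 2 (exponent in χ_B), largest block size 1 (exponent in m_B), 2 blocks (geometric multiplicity). These force block sizes [1, 1].
λ = -1: algebraic multiplicity 5 (exponent in χ_B), largest block size 2 (exponent in m_B), 4 blocks (geometric multiplicity). These force block sizes [2, 1, 1, 1].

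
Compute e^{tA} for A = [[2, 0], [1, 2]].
A has Jordan form J = [[2, 1], [0, 2]] with A = PJP^{-1}, so e^{tA} = P e^{tJ} P^{-1}.

For a Jordan block J_k(λ), e^{tJ_k(λ)} = e^{λt} · (I + tN + t^2 N^2/2! + ... + t^{k-1} N^{k-1}/(k-1)!) where N is the nilpotent superdiagonal part.

Assembling the blocks and conjugating back gives the entries of e^{tA} as shown above.

e^{tA} = [[e^{2*t}, 0], [t*e^{2*t}, e^{2*t}]]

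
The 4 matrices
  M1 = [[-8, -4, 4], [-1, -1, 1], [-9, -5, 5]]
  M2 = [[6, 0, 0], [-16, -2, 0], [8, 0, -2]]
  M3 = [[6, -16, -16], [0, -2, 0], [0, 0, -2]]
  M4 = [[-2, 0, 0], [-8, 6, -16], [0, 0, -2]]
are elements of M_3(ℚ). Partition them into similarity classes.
2 classes: {M1}, {M2, M3, M4}

Characteristic polynomials: χ_{M1} = x^2(x + 4), χ_{M2} = (x - 6)(x + 2)^2, χ_{M3} = (x - 6)(x + 2)^2, χ_{M4} = (x - 6)(x + 2)^2.

{M1}: invariant factors x^2(x + 4).

{M2, M3, M4}: invariant factors x + 2, (x - 6)(x + 2).

Matrices are similar if and only if their invariant-factor lists agree; the partition into similarity classes is {M1}, {M2, M3, M4}.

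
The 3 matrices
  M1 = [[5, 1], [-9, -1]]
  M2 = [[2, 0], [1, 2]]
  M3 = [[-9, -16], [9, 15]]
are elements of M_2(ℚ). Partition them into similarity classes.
2 classes: {M1, M2}, {M3}

Characteristic polynomials: χ_{M1} = (x - 2)^2, χ_{M2} = (x - 2)^2, χ_{M3} = (x - 3)^2.

{M1, M2}: invariant factors (x - 2)^2.

{M3}: invariant factors (x - 3)^2.

Matrices are similar if and only if their invariant-factor lists agree; the partition into similarity classes is {M1, M2}, {M3}.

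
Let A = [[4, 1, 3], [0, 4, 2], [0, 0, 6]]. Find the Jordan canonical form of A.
J = [[4, 1, 0], [0, 4, 0], [0, 0, 6]]

The characteristic polynomial is det(xI - A) = (x - 6)(x - 4)^2, so the eigenvalues are 4 (algebraic multiplicity 2), 6 (algebraic multiplicity 1).

For λ = 4: rank(A - 4I) = 2, rank((A - 4I)^2) = 1. The eigenspace has dimension 3 - 2 = 1, so there is 1 Jordan block; the rank sequence gives block sizes [2].

For λ = 6: algebraic multiplicity 1 gives one 1×1 block.

Assembling the blocks gives the Jordan form J above.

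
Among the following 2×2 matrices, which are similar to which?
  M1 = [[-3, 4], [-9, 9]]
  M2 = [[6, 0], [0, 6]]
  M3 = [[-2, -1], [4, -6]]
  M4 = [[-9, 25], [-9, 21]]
4 classes: {M1}, {M2}, {M3}, {M4}

Characteristic polynomials: χ_{M1} = (x - 3)^2, χ_{M2} = (x - 6)^2, χ_{M3} = (x + 4)^2, χ_{M4} = (x - 6)^2.

{M1}: invariant factors (x - 3)^2.

{M2}: invariant factors x - 6, x - 6.

{M3}: invariant factors (x + 4)^2.

{M4}: invariant factors (x - 6)^2.

Matrices are similar if and only if their invariant-factor lists agree; the partition into similarity classes is {M1}, {M2}, {M3}, {M4}.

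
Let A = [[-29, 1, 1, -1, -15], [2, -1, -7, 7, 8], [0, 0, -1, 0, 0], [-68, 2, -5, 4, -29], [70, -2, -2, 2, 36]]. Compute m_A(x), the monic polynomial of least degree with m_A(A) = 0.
The characteristic polynomial factors as (x - 6)^2(x + 1)^3. The minimal polynomial is ∏(x - λ)^{k_λ} where k_λ is the size of the largest Jordan block at λ.

For λ = -1: rank(A + I) = 3, and the largest Jordan block has size 2 (the smallest k with rank((A + I)^k) = rank((A + I)^(k+1))).
For λ = 6: rank(A - 6I) = 4, and the largest Jordan block has size 2 (the smallest k with rank((A - 6I)^k) = rank((A - 6I)^(k+1))).

So m_A(x) = (x - 6)^2(x + 1)^2.

m_A(x) = (x - 6)^2(x + 1)^2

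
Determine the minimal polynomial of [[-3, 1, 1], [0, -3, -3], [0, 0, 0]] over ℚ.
The characteristic polynomial factors as x(x + 3)^2. The minimal polynomial is ∏(x - λ)^{k_λ} where k_λ is the size of the largest Jordan block at λ.

For λ = -3: rank(A + 3I) = 2, and the largest Jordan block has size 2 (the smallest k with rank((A + 3I)^k) = rank((A + 3I)^(k+1))).
For λ = 0: rank(A) = 2, and the largest Jordan block has size 1 (the smallest k with rank(A^k) = rank(A^(k+1))).

So m_A(x) = x(x + 3)^2.

m_A(x) = x(x + 3)^2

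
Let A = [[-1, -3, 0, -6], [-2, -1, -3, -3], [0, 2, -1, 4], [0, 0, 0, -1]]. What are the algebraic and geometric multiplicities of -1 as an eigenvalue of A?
algebraic multiplicity 4, geometric multiplicity 2

The characteristic polynomial is (x + 1)^4, so the factor x + 1 appears with exponent 4: the algebraic multiplicity is 4.

rank(A + I) = 2, so the eigenspace has dimension 4 - 2 = 2: the geometric multiplicity is 2.

Since 2 < 4, A is not diagonalizable.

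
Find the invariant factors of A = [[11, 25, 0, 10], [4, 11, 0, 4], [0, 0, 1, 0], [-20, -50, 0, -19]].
The Jordan structure of A has elementary divisors (x - 1)^2, (x - 1), (x - 1). Arranging the block sizes at each eigenvalue in decreasing order and taking row products gives the invariant factors.

Invariant factors (smallest first, each dividing the next): x - 1, x - 1, (x - 1)^2.

Check: the last factor (x - 1)^2 is the minimal polynomial, and the product (x - 1)^4 is the characteristic polynomial.

x - 1, x - 1, (x - 1)^2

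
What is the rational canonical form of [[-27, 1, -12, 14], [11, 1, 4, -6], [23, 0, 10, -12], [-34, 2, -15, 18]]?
The invariant factors of A (the non-unit diagonal entries of the Smith normal form of xI - A over ℚ[x]) are (x - 2)(x^3 - 2x + 2), each dividing the next. The characteristic polynomial is their product, (x - 2)(x^3 - 2x + 2).

The rational canonical form is the block-diagonal matrix of companion matrices C(f_i):
R = [[0, 0, 0, 4], [1, 0, 0, -6], [0, 1, 0, 2], [0, 0, 1, 2]].

Note the characteristic polynomial does not split into linear factors over ℚ, so A has no Jordan form over ℚ; the rational canonical form exists over any field.

R = [[0, 0, 0, 4], [1, 0, 0, -6], [0, 1, 0, 2], [0, 0, 1, 2]]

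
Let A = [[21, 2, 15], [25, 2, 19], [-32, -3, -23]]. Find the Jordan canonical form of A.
J = [[0, 1, 0], [0, 0, 1], [0, 0, 0]]

The characteristic polynomial is det(xI - A) = x^3, so the eigenvalues are 0 (algebraic multiplicity 3).

For λ = 0: rank(A) = 2, rank(A^2) = 1, rank(A^3) = 0. The eigenspace has dimension 3 - 2 = 1, so there is 1 Jordan block; the rank sequence gives block sizes [3].

Assembling the blocks gives the Jordan form J above.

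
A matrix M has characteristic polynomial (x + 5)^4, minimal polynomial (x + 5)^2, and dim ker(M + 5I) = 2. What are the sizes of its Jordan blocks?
Jordan blocks: (-5, 2), (-5, 2)

λ = -5: algebraic multiplicity 4 (exponent in χ_M), largest block size 2 (exponent in m_M), 2 blocks (geometric multiplicity). These force block sizes [2, 2].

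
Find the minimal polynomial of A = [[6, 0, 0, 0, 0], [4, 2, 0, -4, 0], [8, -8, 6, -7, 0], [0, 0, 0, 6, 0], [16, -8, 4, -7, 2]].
The characteristic polynomial factors as (x - 6)^3(x - 2)^2. The minimal polynomial is ∏(x - λ)^{k_λ} where k_λ is the size of the largest Jordan block at λ.

For λ = 2: rank(A - 2I) = 3, and the largest Jordan block has size 1 (the smallest k with rank((A - 2I)^k) = rank((A - 2I)^(k+1))).
For λ = 6: rank(A - 6I) = 3, and the largest Jordan block has size 2 (the smallest k with rank((A - 6I)^k) = rank((A - 6I)^(k+1))).

So m_A(x) = (x - 6)^2(x - 2).

m_A(x) = (x - 6)^2(x - 2)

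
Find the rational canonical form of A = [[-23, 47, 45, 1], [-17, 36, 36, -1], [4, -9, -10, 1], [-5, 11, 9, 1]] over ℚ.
R = [[0, 0, 0, -18], [1, 0, 0, -18], [0, 1, 0, 5], [0, 0, 1, 4]]

The invariant factors of A (the non-unit diagonal entries of the Smith normal form of xI - A over ℚ[x]) are (x - 3)(x + 1)(x^2 - 2x - 6), each dividing the next. The characteristic polynomial is their product, (x - 3)(x + 1)(x^2 - 2x - 6).

The rational canonical form is the block-diagonal matrix of companion matrices C(f_i):
R = [[0, 0, 0, -18], [1, 0, 0, -18], [0, 1, 0, 5], [0, 0, 1, 4]].

Note the characteristic polynomial does not split into linear factors over ℚ, so A has no Jordan form over ℚ; the rational canonical form exists over any field.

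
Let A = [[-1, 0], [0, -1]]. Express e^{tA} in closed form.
e^{tA} = [[e^{-t}, 0], [0, e^{-t}]]

A has Jordan form J = [[-1, 0], [0, -1]] with A = PJP^{-1}, so e^{tA} = P e^{tJ} P^{-1}.

For a Jordan block J_k(λ), e^{tJ_k(λ)} = e^{λt} · (I + tN + t^2 N^2/2! + ... + t^{k-1} N^{k-1}/(k-1)!) where N is the nilpotent superdiagonal part.

Assembling the blocks and conjugating back gives the entries of e^{tA} as shown above.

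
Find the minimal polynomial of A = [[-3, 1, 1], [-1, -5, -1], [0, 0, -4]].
m_A(x) = (x + 4)^2

The characteristic polynomial factors as (x + 4)^3. The minimal polynomial is ∏(x - λ)^{k_λ} where k_λ is the size of the largest Jordan block at λ.

For λ = -4: rank(A + 4I) = 1, and the largest Jordan block has size 2 (the smallest k with rank((A + 4I)^k) = rank((A + 4I)^(k+1))).

So m_A(x) = (x + 4)^2.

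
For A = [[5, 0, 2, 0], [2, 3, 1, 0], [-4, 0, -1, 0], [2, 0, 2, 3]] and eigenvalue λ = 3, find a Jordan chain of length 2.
v_1 = [[1, 0, -1, 1]]^T, v_2 = [[0, 1, 0, 0]]^T

We seek v_1 ∈ ker((A - 3I)^2) \ ker(A - 3I), then set v_{i+1} = (A - 3I) v_i.

One such chain is v_1 = [[1, 0, -1, 1]]^T, v_2 = [[0, 1, 0, 0]]^T. Check: (A - 3I) v_2 = [[0, 0, 0, 0]]^T = 0.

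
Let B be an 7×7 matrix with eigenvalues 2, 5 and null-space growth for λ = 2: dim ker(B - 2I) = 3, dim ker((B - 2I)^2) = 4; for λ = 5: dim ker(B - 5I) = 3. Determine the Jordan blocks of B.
Jordan blocks: (2, 2), (2, 1), (2, 1), (5, 1), (5, 1), (5, 1)

λ = 2: successive nullity increments [3, 1] count blocks of size ≥ k; block sizes are [2, 1, 1].
λ = 5: successive nullity increments [3] count blocks of size ≥ k; block sizes are [1, 1, 1].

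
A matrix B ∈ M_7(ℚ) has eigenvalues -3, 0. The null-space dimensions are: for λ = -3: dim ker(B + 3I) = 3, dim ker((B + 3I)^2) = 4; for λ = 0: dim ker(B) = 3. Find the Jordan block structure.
Jordan blocks: (-3, 2), (-3, 1), (-3, 1), (0, 1), (0, 1), (0, 1)

λ = -3: successive nullity increments [3, 1] count blocks of size ≥ k; block sizes are [2, 1, 1].
λ = 0: successive nullity increments [3] count blocks of size ≥ k; block sizes are [1, 1, 1].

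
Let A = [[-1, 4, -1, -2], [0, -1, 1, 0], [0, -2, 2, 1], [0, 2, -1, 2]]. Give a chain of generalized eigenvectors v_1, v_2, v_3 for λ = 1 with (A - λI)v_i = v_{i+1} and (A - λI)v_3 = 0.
We seek v_1 ∈ ker((A - I)^3) \ ker((A - I)^2), then set v_{i+1} = (A - I) v_i.

One such chain is v_1 = [[-1, -1, -2, 1]]^T, v_2 = [[-2, 0, 1, 1]]^T, v_3 = [[1, 1, 2, 0]]^T. Check: (A - I) v_3 = [[0, 0, 0, 0]]^T = 0.

v_1 = [[-1, -1, -2, 1]]^T, v_2 = [[-2, 0, 1, 1]]^T, v_3 = [[1, 1, 2, 0]]^T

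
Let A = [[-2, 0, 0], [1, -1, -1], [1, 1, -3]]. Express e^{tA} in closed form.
e^{tA} = [[e^{-2*t}, 0, 0], [t*e^{-2*t}, (t + 1)*e^{-2*t}, -t*e^{-2*t}], [t*e^{-2*t}, t*e^{-2*t}, (1 - t)*e^{-2*t}]]

A has Jordan form J = [[-2, 1, 0], [0, -2, 0], [0, 0, -2]] with A = PJP^{-1}, so e^{tA} = P e^{tJ} P^{-1}.

For a Jordan block J_k(λ), e^{tJ_k(λ)} = e^{λt} · (I + tN + t^2 N^2/2! + ... + t^{k-1} N^{k-1}/(k-1)!) where N is the nilpotent superdiagonal part.

Assembling the blocks and conjugating back gives the entries of e^{tA} as shown above.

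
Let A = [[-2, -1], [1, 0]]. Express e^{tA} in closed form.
A has Jordan form J = [[-1, 1], [0, -1]] with A = PJP^{-1}, so e^{tA} = P e^{tJ} P^{-1}.

For a Jordan block J_k(λ), e^{tJ_k(λ)} = e^{λt} · (I + tN + t^2 N^2/2! + ... + t^{k-1} N^{k-1}/(k-1)!) where N is the nilpotent superdiagonal part.

Assembling the blocks and conjugating back gives the entries of e^{tA} as shown above.

e^{tA} = [[(1 - t)*e^{-t}, -t*e^{-t}], [t*e^{-t}, (t + 1)*e^{-t}]]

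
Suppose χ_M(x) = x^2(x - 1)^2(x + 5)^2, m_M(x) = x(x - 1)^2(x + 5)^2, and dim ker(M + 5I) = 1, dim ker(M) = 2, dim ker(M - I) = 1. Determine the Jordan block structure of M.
Jordan blocks: (-5, 2), (0, 1), (0, 1), (1, 2)

λ = -5: algebraic multiplicity 2 (exponent in χ_M), largest block size 2 (exponent in m_M), 1 block (geometric multiplicity). This forces block sizes [2].
λ = 0: algebraic multiplicity 2 (exponent in χ_M), largest block size 1 (exponent in m_M), 2 blocks (geometric multiplicity). These force block sizes [1, 1].
λ = 1: algebraic multiplicity 2 (exponent in χ_M), largest block size 2 (exponent in m_M), 1 block (geometric multiplicity). This forces block sizes [2].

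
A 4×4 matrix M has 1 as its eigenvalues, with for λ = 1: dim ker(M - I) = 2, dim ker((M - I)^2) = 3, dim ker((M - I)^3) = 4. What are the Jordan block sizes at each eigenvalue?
λ = 1: successive nullity increments [2, 1, 1] count blocks of size ≥ k; block sizes are [3, 1].

Jordan blocks: (1, 3), (1, 1)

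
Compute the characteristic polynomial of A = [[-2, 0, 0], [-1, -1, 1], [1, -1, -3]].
xI - A = [[x + 2, 0, 0], [1, x + 1, -1], [-1, 1, x + 3]].

Expanding det(xI - A) along the first row:
det(xI - A) = + (x + 2)·det([[x + 1, -1], [1, x + 3]]) - (0)·det([[1, -1], [-1, x + 3]]) + (0)·det([[1, x + 1], [-1, 1]]).

Evaluating gives χ_A(x) = x^3 + 6x^2 + 12x + 8 = (x + 2)^3.

χ_A(x) = (x + 2)^3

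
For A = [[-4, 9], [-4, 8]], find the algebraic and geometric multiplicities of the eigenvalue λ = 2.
algebraic multiplicity 2, geometric multiplicity 1

The characteristic polynomial is (x - 2)^2, so the factor x - 2 appears with exponent 2: the algebraic multiplicity is 2.

rank(A - 2I) = 1, so the eigenspace has dimension 2 - 1 = 1: the geometric multiplicity is 1.

Since 1 < 2, A is not diagonalizable.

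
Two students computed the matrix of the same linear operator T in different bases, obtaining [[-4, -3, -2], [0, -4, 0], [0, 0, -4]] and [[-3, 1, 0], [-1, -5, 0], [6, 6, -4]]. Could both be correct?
Yes.

Two matrices over a field are similar if and only if they have the same invariant factors.

Both A and B have characteristic polynomial (x + 4)^3 and minimal polynomial (x + 4)^2. Computing further, both have invariant factors x + 4, (x + 4)^2. Hence A and B are similar.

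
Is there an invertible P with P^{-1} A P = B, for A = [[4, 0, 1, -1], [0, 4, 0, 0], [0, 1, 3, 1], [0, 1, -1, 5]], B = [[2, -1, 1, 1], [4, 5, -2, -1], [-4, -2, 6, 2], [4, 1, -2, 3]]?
Two matrices over a field are similar if and only if they have the same invariant factors.

Both A and B have characteristic polynomial (x - 4)^4 and minimal polynomial (x - 4)^2. Computing further, both have invariant factors (x - 4)^2, (x - 4)^2. Hence A and B are similar.

Yes.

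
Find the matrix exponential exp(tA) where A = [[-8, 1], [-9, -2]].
e^{tA} = [[(1 - 3*t)*e^{-5*t}, t*e^{-5*t}], [-9*t*e^{-5*t}, (3*t + 1)*e^{-5*t}]]

A has Jordan form J = [[-5, 1], [0, -5]] with A = PJP^{-1}, so e^{tA} = P e^{tJ} P^{-1}.

For a Jordan block J_k(λ), e^{tJ_k(λ)} = e^{λt} · (I + tN + t^2 N^2/2! + ... + t^{k-1} N^{k-1}/(k-1)!) where N is the nilpotent superdiagonal part.

Assembling the blocks and conjugating back gives the entries of e^{tA} as shown above.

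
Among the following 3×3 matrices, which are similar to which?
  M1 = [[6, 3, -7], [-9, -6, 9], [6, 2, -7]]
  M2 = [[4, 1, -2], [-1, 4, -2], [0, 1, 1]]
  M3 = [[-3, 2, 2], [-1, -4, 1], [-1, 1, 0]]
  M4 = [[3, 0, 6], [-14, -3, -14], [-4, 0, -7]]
Characteristic polynomials: χ_{M1} = (x + 1)(x + 3)^2, χ_{M2} = (x - 3)^3, χ_{M3} = (x + 1)(x + 3)^2, χ_{M4} = (x + 1)(x + 3)^2.

{M1, M3}: invariant factors (x + 1)(x + 3)^2.

{M2}: invariant factors (x - 3)^3.

{M4}: invariant factors x + 3, (x + 1)(x + 3).

Matrices are similar if and only if their invariant-factor lists agree; the partition into similarity classes is {M1, M3}, {M2}, {M4}.

3 classes: {M1, M3}, {M2}, {M4}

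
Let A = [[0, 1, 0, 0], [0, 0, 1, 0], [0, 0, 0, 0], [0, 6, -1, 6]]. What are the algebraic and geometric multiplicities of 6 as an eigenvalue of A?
The characteristic polynomial is x^3(x - 6), so the factor x - 6 appears with exponent 1: the algebraic multiplicity is 1.

rank(A - 6I) = 3, so the eigenspace has dimension 4 - 3 = 1: the geometric multiplicity is 1.

algebraic multiplicity 1, geometric multiplicity 1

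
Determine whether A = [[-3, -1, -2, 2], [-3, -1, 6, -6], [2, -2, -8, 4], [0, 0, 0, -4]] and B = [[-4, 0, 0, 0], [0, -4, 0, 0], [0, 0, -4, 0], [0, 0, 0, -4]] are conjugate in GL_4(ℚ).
Both have characteristic polynomial (x + 4)^4, but the minimal polynomial of A is (x + 4)^2 while the minimal polynomial of B is x + 4. The minimal polynomial is a similarity invariant, so A and B are not similar.

No.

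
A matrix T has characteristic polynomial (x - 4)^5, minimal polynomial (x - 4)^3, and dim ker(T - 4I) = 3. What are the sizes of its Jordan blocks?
λ = 4: algebraic multiplicity 5 (exponent in χ_T), largest block size 3 (exponent in m_T), 3 blocks (geometric multiplicity). These force block sizes [3, 1, 1].

Jordan blocks: (4, 3), (4, 1), (4, 1)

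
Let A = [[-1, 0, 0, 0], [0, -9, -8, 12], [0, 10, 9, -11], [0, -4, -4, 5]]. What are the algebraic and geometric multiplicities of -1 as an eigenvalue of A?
The characteristic polynomial is (x - 3)^2(x + 1)^2, so the factor x + 1 appears with exponent 2: the algebraic multiplicity is 2.

rank(A + I) = 2, so the eigenspace has dimension 4 - 2 = 2: the geometric multiplicity is 2.

algebraic multiplicity 2, geometric multiplicity 2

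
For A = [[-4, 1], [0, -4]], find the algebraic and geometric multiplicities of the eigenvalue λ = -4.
algebraic multiplicity 2, geometric multiplicity 1

The characteristic polynomial is (x + 4)^2, so the factor x + 4 appears with exponent 2: the algebraic multiplicity is 2.

rank(A + 4I) = 1, so the eigenspace has dimension 2 - 1 = 1: the geometric multiplicity is 1.

Since 1 < 2, A is not diagonalizable.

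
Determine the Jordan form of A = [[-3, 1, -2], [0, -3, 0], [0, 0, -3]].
The characteristic polynomial is det(xI - A) = (x + 3)^3, so the eigenvalues are -3 (algebraic multiplicity 3).

For λ = -3: rank(A + 3I) = 1, rank((A + 3I)^2) = 0. The eigenspace has dimension 3 - 1 = 2, so there are 2 Jordan blocks; the rank sequence gives block sizes [2, 1].

Assembling the blocks gives the Jordan form J above.

J = [[-3, 1, 0], [0, -3, 0], [0, 0, -3]]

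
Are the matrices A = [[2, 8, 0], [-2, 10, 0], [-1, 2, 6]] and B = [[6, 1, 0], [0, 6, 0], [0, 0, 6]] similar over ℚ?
Two matrices over a field are similar if and only if they have the same invariant factors.

Both A and B have characteristic polynomial (x - 6)^3 and minimal polynomial (x - 6)^2. Computing further, both have invariant factors x - 6, (x - 6)^2. Hence A and B are similar.

Yes.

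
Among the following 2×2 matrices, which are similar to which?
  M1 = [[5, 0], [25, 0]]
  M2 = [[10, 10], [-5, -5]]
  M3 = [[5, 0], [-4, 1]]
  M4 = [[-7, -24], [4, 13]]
2 classes: {M1, M2}, {M3, M4}

Characteristic polynomials: χ_{M1} = x(x - 5), χ_{M2} = x(x - 5), χ_{M3} = (x - 5)(x - 1), χ_{M4} = (x - 5)(x - 1).

{M1, M2}: invariant factors x(x - 5).

{M3, M4}: invariant factors (x - 5)(x - 1).

Matrices are similar if and only if their invariant-factor lists agree; the partition into similarity classes is {M1, M2}, {M3, M4}.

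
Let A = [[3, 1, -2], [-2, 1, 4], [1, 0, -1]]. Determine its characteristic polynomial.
χ_A(x) = (x - 1)^3

xI - A = [[x - 3, -1, 2], [2, x - 1, -4], [-1, 0, x + 1]].

Expanding det(xI - A) along the first row:
det(xI - A) = + (x - 3)·det([[x - 1, -4], [0, x + 1]]) - (-1)·det([[2, -4], [-1, x + 1]]) + (2)·det([[2, x - 1], [-1, 0]]).

Evaluating gives χ_A(x) = x^3 - 3x^2 + 3x - 1 = (x - 1)^3.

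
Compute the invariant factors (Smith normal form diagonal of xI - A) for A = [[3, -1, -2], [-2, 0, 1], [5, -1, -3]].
x^3

The Jordan structure of A has elementary divisors x^3. Arranging the block sizes at each eigenvalue in decreasing order and taking row products gives the invariant factors.

Invariant factors (smallest first, each dividing the next): x^3.

Check: the last factor x^3 is the minimal polynomial, and the product x^3 is the characteristic polynomial.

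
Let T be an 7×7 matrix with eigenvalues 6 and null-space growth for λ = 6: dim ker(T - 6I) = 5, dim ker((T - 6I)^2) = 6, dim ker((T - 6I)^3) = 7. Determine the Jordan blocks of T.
λ = 6: successive nullity increments [5, 1, 1] count blocks of size ≥ k; block sizes are [3, 1, 1, 1, 1].

Jordan blocks: (6, 3), (6, 1), (6, 1), (6, 1), (6, 1)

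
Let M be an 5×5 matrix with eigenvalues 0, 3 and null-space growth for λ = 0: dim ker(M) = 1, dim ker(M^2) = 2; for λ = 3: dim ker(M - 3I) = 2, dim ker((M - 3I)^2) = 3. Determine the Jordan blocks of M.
Jordan blocks: (0, 2), (3, 2), (3, 1)

λ = 0: successive nullity increments [1, 1] count blocks of size ≥ k; block sizes are [2].
λ = 3: successive nullity increments [2, 1] count blocks of size ≥ k; block sizes are [2, 1].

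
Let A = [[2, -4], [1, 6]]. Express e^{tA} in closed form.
e^{tA} = [[(1 - 2*t)*e^{4*t}, -4*t*e^{4*t}], [t*e^{4*t}, (2*t + 1)*e^{4*t}]]

A has Jordan form J = [[4, 1], [0, 4]] with A = PJP^{-1}, so e^{tA} = P e^{tJ} P^{-1}.

For a Jordan block J_k(λ), e^{tJ_k(λ)} = e^{λt} · (I + tN + t^2 N^2/2! + ... + t^{k-1} N^{k-1}/(k-1)!) where N is the nilpotent superdiagonal part.

Assembling the blocks and conjugating back gives the entries of e^{tA} as shown above.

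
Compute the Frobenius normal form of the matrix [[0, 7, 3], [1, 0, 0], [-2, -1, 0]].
R = [[0, 0, -3], [1, 0, 1], [0, 1, 0]]

The invariant factors of A (the non-unit diagonal entries of the Smith normal form of xI - A over ℚ[x]) are x^3 - x + 3, each dividing the next. The characteristic polynomial is their product, x^3 - x + 3.

The rational canonical form is the block-diagonal matrix of companion matrices C(f_i):
R = [[0, 0, -3], [1, 0, 1], [0, 1, 0]].

Note the characteristic polynomial does not split into linear factors over ℚ, so A has no Jordan form over ℚ; the rational canonical form exists over any field.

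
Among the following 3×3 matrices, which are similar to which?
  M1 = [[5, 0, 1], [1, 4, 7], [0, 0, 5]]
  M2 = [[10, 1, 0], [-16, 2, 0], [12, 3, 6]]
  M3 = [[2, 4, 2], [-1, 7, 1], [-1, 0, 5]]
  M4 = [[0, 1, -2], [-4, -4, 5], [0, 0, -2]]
Characteristic polynomials: χ_{M1} = (x - 5)^2(x - 4), χ_{M2} = (x - 6)^3, χ_{M3} = (x - 5)^2(x - 4), χ_{M4} = (x + 2)^3.

{M1, M3}: invariant factors (x - 5)^2(x - 4).

{M2}: invariant factors x - 6, (x - 6)^2.

{M4}: invariant factors (x + 2)^3.

Matrices are similar if and only if their invariant-factor lists agree; the partition into similarity classes is {M1, M3}, {M2}, {M4}.

3 classes: {M1, M3}, {M2}, {M4}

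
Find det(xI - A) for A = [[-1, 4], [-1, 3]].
xI - A = [[x + 1, -4], [1, x - 3]].

Expanding det(xI - A) along the first row:
det(xI - A) = + (x + 1)·det([[x - 3]]) - (-4)·det([[1]]).

Evaluating gives χ_A(x) = x^2 - 2x + 1 = (x - 1)^2.

χ_A(x) = (x - 1)^2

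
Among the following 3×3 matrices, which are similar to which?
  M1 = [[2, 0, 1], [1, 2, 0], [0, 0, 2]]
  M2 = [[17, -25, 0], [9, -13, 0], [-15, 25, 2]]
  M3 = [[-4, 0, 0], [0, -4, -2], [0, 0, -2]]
Characteristic polynomials: χ_{M1} = (x - 2)^3, χ_{M2} = (x - 2)^3, χ_{M3} = (x + 2)(x + 4)^2.

{M1}: invariant factors (x - 2)^3.

{M2}: invariant factors x - 2, (x - 2)^2.

{M3}: invariant factors x + 4, (x + 2)(x + 4).

Matrices are similar if and only if their invariant-factor lists agree; the partition into similarity classes is {M1}, {M2}, {M3}.

3 classes: {M1}, {M2}, {M3}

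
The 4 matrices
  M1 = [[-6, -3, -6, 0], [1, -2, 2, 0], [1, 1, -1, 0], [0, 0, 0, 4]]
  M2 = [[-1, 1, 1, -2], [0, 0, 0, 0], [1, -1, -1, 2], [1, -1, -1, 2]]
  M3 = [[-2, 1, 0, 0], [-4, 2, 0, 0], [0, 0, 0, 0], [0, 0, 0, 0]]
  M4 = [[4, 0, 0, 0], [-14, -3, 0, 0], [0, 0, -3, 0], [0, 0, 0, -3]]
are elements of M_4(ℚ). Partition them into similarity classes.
3 classes: {M1}, {M2, M3}, {M4}

Characteristic polynomials: χ_{M1} = (x - 4)(x + 3)^3, χ_{M2} = x^4, χ_{M3} = x^4, χ_{M4} = (x - 4)(x + 3)^3.

{M1}: invariant factors x + 3, (x - 4)(x + 3)^2.

{M2, M3}: invariant factors x, x, x^2.

{M4}: invariant factors x + 3, x + 3, (x - 4)(x + 3).

Matrices are similar if and only if their invariant-factor lists agree; the partition into similarity classes is {M1}, {M2, M3}, {M4}.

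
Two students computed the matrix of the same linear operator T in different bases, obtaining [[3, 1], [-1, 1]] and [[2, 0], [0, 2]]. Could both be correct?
Both have characteristic polynomial (x - 2)^2, but the minimal polynomial of A is (x - 2)^2 while the minimal polynomial of B is x - 2. The minimal polynomial is a similarity invariant, so A and B are not similar.

No.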